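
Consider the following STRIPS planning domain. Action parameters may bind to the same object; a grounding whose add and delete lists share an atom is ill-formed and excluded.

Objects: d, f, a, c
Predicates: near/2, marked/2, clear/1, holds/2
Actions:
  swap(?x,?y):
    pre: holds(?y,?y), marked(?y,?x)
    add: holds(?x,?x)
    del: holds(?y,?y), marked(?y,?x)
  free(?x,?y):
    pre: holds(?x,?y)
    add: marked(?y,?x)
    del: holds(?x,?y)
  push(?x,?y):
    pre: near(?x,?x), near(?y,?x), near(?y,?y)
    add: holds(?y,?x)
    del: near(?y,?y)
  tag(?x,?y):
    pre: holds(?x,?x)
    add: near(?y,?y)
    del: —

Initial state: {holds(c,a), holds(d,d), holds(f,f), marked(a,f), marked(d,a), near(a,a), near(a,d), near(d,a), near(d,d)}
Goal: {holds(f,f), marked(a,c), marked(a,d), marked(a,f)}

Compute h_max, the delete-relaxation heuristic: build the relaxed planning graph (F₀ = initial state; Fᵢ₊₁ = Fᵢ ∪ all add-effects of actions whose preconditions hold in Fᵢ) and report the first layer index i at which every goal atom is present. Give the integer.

F0 = init (9 atoms)
F1 = F0 ∪ {holds(a,a), holds(a,d), holds(d,a), marked(a,c), marked(d,d), marked(f,f), near(c,c), near(f,f)}  (17 atoms)
F2 = F1 ∪ {holds(c,c), marked(a,a), marked(a,d)}  (20 atoms)
goal ⊆ F2  ⇒  h_max = 2

2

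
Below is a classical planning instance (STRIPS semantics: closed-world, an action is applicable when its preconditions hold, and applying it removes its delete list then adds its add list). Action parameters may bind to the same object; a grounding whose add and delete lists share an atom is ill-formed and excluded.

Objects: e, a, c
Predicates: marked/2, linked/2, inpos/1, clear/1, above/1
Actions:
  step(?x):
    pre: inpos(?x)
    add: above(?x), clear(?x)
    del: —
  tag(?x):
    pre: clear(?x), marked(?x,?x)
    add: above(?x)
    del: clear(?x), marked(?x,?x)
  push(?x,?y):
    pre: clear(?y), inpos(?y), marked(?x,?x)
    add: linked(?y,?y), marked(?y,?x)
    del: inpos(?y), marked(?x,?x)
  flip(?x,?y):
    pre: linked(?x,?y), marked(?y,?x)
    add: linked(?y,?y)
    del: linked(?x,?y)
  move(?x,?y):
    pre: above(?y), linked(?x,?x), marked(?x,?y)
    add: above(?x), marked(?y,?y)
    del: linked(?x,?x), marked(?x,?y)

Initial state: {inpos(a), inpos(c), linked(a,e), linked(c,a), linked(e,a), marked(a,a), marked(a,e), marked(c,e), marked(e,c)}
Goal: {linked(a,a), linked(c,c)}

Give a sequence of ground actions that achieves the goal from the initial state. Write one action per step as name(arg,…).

1. step(c)  →  {above(c), clear(c), inpos(a), inpos(c), linked(a,e), linked(c,a), linked(e,a), marked(a,a), marked(a,e), marked(c,e), marked(e,c)}
2. push(a,c)  →  {above(c), clear(c), inpos(a), linked(a,e), linked(c,a), linked(c,c), linked(e,a), marked(a,e), marked(c,a), marked(c,e), marked(e,c)}
3. flip(e,a)  →  {above(c), clear(c), inpos(a), linked(a,a), linked(a,e), linked(c,a), linked(c,c), marked(a,e), marked(c,a), marked(c,e), marked(e,c)}

step(c); push(a,c); flip(e,a)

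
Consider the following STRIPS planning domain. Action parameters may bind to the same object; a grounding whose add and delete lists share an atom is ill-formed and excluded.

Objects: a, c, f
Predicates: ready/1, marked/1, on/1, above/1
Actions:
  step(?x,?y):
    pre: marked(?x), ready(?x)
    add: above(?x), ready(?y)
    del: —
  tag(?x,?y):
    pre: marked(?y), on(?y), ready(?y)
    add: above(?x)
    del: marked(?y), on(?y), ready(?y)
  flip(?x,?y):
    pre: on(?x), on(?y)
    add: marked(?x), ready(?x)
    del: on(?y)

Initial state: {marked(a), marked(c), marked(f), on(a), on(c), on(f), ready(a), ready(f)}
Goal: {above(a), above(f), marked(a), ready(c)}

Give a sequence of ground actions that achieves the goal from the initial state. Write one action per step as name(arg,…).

1. step(a,a)  →  {above(a), marked(a), marked(c), marked(f), on(a), on(c), on(f), ready(a), ready(f)}
2. step(f,c)  →  {above(a), above(f), marked(a), marked(c), marked(f), on(a), on(c), on(f), ready(a), ready(c), ready(f)}

step(a,a); step(f,c)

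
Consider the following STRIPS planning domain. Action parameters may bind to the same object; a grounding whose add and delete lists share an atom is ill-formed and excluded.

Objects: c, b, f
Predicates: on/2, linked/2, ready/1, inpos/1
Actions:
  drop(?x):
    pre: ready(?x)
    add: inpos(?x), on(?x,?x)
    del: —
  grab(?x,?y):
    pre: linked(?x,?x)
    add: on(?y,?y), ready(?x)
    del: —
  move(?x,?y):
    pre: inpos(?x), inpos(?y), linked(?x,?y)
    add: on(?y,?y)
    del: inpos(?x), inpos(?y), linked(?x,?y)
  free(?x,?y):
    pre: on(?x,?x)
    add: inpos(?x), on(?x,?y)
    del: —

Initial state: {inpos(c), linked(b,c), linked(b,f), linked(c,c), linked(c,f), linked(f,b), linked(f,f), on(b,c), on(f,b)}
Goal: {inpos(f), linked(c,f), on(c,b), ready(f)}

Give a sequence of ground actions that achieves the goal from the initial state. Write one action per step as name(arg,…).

1. grab(f,c)  →  {inpos(c), linked(b,c), linked(b,f), linked(c,c), linked(c,f), linked(f,b), linked(f,f), on(b,c), on(c,c), on(f,b), ready(f)}
2. drop(f)  →  {inpos(c), inpos(f), linked(b,c), linked(b,f), linked(c,c), linked(c,f), linked(f,b), linked(f,f), on(b,c), on(c,c), on(f,b), on(f,f), ready(f)}
3. free(c,b)  →  {inpos(c), inpos(f), linked(b,c), linked(b,f), linked(c,c), linked(c,f), linked(f,b), linked(f,f), on(b,c), on(c,b), on(c,c), on(f,b), on(f,f), ready(f)}

grab(f,c); drop(f); free(c,b)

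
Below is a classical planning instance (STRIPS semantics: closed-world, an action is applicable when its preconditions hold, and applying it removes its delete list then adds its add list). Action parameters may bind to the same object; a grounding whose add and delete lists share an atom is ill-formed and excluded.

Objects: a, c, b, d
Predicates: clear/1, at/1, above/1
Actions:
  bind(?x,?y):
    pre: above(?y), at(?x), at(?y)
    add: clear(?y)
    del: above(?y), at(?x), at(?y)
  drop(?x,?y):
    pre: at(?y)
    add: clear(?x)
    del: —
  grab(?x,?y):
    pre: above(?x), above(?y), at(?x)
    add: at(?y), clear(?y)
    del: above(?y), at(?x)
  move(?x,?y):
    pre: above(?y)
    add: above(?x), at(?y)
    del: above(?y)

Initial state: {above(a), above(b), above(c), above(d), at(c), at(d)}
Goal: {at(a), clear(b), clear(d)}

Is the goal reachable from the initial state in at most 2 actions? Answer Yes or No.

No

1. bind(c,d)  →  {above(a), above(b), above(c), clear(d)}
2. move(c,a)  →  {above(b), above(c), at(a), clear(d)}
3. drop(b,a)  →  {above(b), above(c), at(a), clear(b), clear(d)}
optimal plan length = 3; 3 > 2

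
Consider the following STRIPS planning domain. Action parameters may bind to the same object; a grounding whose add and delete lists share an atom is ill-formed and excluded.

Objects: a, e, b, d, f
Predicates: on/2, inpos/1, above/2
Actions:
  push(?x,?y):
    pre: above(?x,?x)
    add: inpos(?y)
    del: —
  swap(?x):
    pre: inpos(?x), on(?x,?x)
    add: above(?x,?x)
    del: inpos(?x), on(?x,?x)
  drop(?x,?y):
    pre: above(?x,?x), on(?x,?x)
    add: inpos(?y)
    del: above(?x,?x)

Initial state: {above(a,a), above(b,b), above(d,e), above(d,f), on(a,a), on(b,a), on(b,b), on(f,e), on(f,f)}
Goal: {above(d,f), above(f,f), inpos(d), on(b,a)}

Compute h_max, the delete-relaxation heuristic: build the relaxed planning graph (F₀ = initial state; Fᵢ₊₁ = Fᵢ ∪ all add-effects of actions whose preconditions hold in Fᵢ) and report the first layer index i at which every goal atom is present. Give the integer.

F0 = init (9 atoms)
F1 = F0 ∪ {inpos(a), inpos(b), inpos(d), inpos(e), inpos(f)}  (14 atoms)
F2 = F1 ∪ {above(f,f)}  (15 atoms)
goal ⊆ F2  ⇒  h_max = 2

2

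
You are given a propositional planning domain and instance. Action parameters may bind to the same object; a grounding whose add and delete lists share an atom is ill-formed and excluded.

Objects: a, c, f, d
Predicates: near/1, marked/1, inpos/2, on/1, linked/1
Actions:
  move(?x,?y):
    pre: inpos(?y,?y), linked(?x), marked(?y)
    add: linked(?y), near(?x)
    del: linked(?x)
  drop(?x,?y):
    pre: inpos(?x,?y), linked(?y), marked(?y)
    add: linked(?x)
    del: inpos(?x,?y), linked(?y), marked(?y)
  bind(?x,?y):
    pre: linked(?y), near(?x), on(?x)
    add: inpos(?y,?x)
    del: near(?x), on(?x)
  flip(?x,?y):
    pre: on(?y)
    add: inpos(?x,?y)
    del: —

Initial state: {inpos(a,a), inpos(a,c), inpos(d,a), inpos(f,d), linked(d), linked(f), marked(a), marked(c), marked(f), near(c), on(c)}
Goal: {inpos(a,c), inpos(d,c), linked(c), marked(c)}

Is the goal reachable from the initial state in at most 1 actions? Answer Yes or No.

No

1. flip(c,c)  →  {inpos(a,a), inpos(a,c), inpos(c,c), inpos(d,a), inpos(f,d), linked(d), linked(f), marked(a), marked(c), marked(f), near(c), on(c)}
2. move(f,c)  →  {inpos(a,a), inpos(a,c), inpos(c,c), inpos(d,a), inpos(f,d), linked(c), linked(d), marked(a), marked(c), marked(f), near(c), near(f), on(c)}
3. bind(c,d)  →  {inpos(a,a), inpos(a,c), inpos(c,c), inpos(d,a), inpos(d,c), inpos(f,d), linked(c), linked(d), marked(a), marked(c), marked(f), near(f)}
optimal plan length = 3; 3 > 1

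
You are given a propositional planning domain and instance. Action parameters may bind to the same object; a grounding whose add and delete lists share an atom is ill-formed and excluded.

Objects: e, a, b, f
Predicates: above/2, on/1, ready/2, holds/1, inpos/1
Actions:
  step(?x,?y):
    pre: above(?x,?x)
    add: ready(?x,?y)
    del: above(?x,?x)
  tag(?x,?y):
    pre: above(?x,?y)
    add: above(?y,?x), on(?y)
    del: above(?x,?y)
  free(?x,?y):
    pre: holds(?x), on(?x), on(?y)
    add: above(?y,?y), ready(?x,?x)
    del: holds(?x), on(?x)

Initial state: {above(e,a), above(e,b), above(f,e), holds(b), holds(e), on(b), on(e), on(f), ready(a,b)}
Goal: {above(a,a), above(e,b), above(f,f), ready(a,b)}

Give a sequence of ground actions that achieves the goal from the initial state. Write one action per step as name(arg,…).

tag(e,a); free(e,a); free(b,f)

1. tag(e,a)  →  {above(a,e), above(e,b), above(f,e), holds(b), holds(e), on(a), on(b), on(e), on(f), ready(a,b)}
2. free(e,a)  →  {above(a,a), above(a,e), above(e,b), above(f,e), holds(b), on(a), on(b), on(f), ready(a,b), ready(e,e)}
3. free(b,f)  →  {above(a,a), above(a,e), above(e,b), above(f,e), above(f,f), on(a), on(f), ready(a,b), ready(b,b), ready(e,e)}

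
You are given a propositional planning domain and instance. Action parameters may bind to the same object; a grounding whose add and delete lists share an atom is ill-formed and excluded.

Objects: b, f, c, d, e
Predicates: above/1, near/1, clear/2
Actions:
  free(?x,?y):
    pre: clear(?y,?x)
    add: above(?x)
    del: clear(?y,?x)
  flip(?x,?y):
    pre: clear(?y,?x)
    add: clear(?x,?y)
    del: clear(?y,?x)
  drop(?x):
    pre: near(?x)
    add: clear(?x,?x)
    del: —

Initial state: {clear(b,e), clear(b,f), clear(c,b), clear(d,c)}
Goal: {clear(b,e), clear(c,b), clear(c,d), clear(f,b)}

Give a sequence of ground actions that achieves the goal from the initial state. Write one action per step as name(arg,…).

flip(f,b); flip(c,d)

1. flip(f,b)  →  {clear(b,e), clear(c,b), clear(d,c), clear(f,b)}
2. flip(c,d)  →  {clear(b,e), clear(c,b), clear(c,d), clear(f,b)}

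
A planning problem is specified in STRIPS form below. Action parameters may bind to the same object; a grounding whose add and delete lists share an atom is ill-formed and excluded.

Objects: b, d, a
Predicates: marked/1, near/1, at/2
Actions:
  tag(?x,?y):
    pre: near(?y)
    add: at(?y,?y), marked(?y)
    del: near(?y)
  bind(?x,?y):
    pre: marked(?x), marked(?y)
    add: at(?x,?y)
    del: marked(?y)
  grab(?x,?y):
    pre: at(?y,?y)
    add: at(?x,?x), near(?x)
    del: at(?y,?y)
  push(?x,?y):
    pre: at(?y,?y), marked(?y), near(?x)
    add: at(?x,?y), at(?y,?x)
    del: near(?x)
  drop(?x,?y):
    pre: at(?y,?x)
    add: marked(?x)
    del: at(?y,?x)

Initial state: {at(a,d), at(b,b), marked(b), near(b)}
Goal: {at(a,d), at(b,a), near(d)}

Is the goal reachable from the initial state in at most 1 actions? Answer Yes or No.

No

1. grab(d,b)  →  {at(a,d), at(d,d), marked(b), near(b), near(d)}
2. tag(b,b)  →  {at(a,d), at(b,b), at(d,d), marked(b), near(d)}
3. grab(a,d)  →  {at(a,a), at(a,d), at(b,b), marked(b), near(a), near(d)}
4. push(a,b)  →  {at(a,a), at(a,b), at(a,d), at(b,a), at(b,b), marked(b), near(d)}
optimal plan length = 4; 4 > 1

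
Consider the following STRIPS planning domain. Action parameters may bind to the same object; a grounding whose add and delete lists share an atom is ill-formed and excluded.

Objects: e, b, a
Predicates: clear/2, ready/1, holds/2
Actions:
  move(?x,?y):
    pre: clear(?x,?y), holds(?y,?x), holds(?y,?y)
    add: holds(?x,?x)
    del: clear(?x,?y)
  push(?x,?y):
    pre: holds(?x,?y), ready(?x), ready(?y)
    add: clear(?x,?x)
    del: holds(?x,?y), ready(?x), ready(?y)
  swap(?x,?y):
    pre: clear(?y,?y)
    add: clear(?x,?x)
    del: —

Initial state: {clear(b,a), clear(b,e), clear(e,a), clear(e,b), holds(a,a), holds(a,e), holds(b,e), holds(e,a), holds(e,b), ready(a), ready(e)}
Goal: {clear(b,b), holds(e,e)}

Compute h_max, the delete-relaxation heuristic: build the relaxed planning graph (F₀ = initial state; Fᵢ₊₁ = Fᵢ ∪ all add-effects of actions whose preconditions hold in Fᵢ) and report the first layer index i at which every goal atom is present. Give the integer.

2

F0 = init (11 atoms)
F1 = F0 ∪ {clear(a,a), clear(e,e), holds(e,e)}  (14 atoms)
F2 = F1 ∪ {clear(b,b), holds(b,b)}  (16 atoms)
goal ⊆ F2  ⇒  h_max = 2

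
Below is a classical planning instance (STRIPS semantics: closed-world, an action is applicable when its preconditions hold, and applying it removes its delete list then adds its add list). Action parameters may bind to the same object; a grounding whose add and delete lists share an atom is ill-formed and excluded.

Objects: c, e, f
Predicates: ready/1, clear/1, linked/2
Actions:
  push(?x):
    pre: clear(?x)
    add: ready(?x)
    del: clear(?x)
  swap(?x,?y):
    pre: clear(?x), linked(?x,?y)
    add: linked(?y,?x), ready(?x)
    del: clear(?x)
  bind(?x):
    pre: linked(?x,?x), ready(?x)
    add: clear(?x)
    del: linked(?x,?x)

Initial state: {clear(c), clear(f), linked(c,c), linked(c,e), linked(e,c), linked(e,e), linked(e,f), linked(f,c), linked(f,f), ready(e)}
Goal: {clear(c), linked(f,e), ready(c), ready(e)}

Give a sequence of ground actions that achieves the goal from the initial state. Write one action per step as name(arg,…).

push(c); bind(c); bind(e); swap(e,f)

1. push(c)  →  {clear(f), linked(c,c), linked(c,e), linked(e,c), linked(e,e), linked(e,f), linked(f,c), linked(f,f), ready(c), ready(e)}
2. bind(c)  →  {clear(c), clear(f), linked(c,e), linked(e,c), linked(e,e), linked(e,f), linked(f,c), linked(f,f), ready(c), ready(e)}
3. bind(e)  →  {clear(c), clear(e), clear(f), linked(c,e), linked(e,c), linked(e,f), linked(f,c), linked(f,f), ready(c), ready(e)}
4. swap(e,f)  →  {clear(c), clear(f), linked(c,e), linked(e,c), linked(e,f), linked(f,c), linked(f,e), linked(f,f), ready(c), ready(e)}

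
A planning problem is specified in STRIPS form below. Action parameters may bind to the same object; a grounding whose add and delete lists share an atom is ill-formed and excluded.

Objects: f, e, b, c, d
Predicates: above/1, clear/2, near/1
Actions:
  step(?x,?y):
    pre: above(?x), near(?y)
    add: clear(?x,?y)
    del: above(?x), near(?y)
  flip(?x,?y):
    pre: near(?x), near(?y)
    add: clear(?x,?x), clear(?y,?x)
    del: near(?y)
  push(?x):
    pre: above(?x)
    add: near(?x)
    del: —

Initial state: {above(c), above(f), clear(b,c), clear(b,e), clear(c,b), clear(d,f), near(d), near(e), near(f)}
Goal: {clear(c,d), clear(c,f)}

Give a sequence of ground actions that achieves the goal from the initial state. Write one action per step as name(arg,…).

push(c); step(c,f); flip(d,c)

1. push(c)  →  {above(c), above(f), clear(b,c), clear(b,e), clear(c,b), clear(d,f), near(c), near(d), near(e), near(f)}
2. step(c,f)  →  {above(f), clear(b,c), clear(b,e), clear(c,b), clear(c,f), clear(d,f), near(c), near(d), near(e)}
3. flip(d,c)  →  {above(f), clear(b,c), clear(b,e), clear(c,b), clear(c,d), clear(c,f), clear(d,d), clear(d,f), near(d), near(e)}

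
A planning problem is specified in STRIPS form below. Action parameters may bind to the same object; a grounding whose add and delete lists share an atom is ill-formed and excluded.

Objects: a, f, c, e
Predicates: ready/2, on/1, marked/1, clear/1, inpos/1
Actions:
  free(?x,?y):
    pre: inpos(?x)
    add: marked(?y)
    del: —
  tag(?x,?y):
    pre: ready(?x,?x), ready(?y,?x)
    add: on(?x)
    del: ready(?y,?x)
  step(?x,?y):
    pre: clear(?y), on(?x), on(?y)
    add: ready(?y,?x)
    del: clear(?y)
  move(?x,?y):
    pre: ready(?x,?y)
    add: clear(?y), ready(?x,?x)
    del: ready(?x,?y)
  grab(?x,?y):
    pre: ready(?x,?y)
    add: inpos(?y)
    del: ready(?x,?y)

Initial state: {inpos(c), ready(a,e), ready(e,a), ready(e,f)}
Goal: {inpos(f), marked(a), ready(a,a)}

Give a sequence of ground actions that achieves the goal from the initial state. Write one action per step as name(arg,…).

free(c,a); move(a,e); grab(e,f)

1. free(c,a)  →  {inpos(c), marked(a), ready(a,e), ready(e,a), ready(e,f)}
2. move(a,e)  →  {clear(e), inpos(c), marked(a), ready(a,a), ready(e,a), ready(e,f)}
3. grab(e,f)  →  {clear(e), inpos(c), inpos(f), marked(a), ready(a,a), ready(e,a)}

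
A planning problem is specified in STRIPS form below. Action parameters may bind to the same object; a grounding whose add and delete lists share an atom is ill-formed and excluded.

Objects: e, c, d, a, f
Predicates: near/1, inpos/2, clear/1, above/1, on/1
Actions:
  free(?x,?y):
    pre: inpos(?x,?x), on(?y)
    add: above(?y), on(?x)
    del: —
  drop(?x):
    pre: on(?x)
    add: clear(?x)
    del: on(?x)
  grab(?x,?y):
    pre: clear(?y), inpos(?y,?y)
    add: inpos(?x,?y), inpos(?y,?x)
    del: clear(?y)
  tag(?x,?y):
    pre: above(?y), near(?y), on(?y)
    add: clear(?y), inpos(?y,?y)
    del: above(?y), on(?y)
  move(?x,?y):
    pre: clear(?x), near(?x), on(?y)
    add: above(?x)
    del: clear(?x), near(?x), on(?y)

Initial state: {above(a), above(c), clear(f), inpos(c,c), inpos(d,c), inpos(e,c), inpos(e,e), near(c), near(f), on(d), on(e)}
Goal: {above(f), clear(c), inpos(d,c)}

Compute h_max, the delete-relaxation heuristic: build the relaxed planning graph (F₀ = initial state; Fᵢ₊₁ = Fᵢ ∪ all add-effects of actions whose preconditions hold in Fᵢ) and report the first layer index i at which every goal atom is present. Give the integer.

2

F0 = init (11 atoms)
F1 = F0 ∪ {above(d), above(e), above(f), clear(d), clear(e), on(c)}  (17 atoms)
F2 = F1 ∪ {clear(c), inpos(a,e), inpos(c,e), inpos(d,e), inpos(e,a), inpos(e,d), inpos(e,f), inpos(f,e)}  (25 atoms)
goal ⊆ F2  ⇒  h_max = 2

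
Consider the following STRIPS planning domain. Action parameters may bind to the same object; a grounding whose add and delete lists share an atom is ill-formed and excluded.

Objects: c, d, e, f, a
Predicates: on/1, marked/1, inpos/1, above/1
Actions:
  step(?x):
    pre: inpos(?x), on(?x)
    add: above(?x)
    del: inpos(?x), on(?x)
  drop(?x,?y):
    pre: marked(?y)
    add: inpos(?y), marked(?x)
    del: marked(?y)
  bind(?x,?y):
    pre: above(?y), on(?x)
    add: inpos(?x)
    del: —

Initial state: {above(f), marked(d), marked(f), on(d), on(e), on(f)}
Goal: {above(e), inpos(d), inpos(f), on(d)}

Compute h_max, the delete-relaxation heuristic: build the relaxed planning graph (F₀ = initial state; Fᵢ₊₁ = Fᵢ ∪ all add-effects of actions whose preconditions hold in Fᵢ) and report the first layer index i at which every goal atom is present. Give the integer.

F0 = init (6 atoms)
F1 = F0 ∪ {inpos(d), inpos(e), inpos(f), marked(a), marked(c), marked(e)}  (12 atoms)
F2 = F1 ∪ {above(d), above(e), inpos(a), inpos(c)}  (16 atoms)
goal ⊆ F2  ⇒  h_max = 2

2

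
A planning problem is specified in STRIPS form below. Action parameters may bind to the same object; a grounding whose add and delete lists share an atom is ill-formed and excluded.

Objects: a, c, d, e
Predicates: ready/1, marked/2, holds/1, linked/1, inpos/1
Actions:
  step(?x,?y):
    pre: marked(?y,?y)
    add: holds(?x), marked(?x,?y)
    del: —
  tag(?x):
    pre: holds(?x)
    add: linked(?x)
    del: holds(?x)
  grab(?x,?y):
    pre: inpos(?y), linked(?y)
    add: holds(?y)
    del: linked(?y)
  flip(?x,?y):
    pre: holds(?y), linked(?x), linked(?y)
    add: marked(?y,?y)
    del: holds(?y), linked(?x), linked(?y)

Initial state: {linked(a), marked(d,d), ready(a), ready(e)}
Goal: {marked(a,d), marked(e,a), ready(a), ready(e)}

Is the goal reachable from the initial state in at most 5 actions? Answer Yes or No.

Yes

1. step(a,d)  →  {holds(a), linked(a), marked(a,d), marked(d,d), ready(a), ready(e)}
2. flip(a,a)  →  {marked(a,a), marked(a,d), marked(d,d), ready(a), ready(e)}
3. step(e,a)  →  {holds(e), marked(a,a), marked(a,d), marked(d,d), marked(e,a), ready(a), ready(e)}
optimal plan length = 3; 3 ≤ 5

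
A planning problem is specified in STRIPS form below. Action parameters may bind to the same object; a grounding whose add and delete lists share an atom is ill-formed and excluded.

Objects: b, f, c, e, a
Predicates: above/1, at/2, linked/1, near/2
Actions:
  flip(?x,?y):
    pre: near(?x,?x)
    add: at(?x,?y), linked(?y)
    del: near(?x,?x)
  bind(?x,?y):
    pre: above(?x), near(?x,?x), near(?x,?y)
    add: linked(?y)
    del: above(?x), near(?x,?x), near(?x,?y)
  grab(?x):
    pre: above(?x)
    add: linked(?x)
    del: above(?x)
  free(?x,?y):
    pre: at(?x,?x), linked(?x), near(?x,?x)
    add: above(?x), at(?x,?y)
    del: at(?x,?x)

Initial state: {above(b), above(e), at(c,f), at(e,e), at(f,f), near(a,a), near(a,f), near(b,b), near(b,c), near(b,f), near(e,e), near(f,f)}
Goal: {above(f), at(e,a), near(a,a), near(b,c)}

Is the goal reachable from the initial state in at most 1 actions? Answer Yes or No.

1. flip(b,f)  →  {above(b), above(e), at(b,f), at(c,f), at(e,e), at(f,f), linked(f), near(a,a), near(a,f), near(b,c), near(b,f), near(e,e), near(f,f)}
2. flip(e,a)  →  {above(b), above(e), at(b,f), at(c,f), at(e,a), at(e,e), at(f,f), linked(a), linked(f), near(a,a), near(a,f), near(b,c), near(b,f), near(f,f)}
3. free(f,b)  →  {above(b), above(e), above(f), at(b,f), at(c,f), at(e,a), at(e,e), at(f,b), linked(a), linked(f), near(a,a), near(a,f), near(b,c), near(b,f), near(f,f)}
optimal plan length = 3; 3 > 1

No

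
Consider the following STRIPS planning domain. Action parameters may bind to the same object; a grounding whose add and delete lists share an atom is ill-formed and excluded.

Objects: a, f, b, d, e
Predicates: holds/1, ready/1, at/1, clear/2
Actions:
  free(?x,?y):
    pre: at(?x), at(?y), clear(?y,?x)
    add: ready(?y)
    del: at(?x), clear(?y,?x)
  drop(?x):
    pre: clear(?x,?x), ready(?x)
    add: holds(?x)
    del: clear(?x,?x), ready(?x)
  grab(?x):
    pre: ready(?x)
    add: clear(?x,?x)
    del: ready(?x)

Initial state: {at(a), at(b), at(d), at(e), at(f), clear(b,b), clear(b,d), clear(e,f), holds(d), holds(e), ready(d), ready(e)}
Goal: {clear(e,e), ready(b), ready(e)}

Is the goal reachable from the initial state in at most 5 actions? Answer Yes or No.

1. free(b,b)  →  {at(a), at(d), at(e), at(f), clear(b,d), clear(e,f), holds(d), holds(e), ready(b), ready(d), ready(e)}
2. grab(e)  →  {at(a), at(d), at(e), at(f), clear(b,d), clear(e,e), clear(e,f), holds(d), holds(e), ready(b), ready(d)}
3. free(f,e)  →  {at(a), at(d), at(e), clear(b,d), clear(e,e), holds(d), holds(e), ready(b), ready(d), ready(e)}
optimal plan length = 3; 3 ≤ 5

Yes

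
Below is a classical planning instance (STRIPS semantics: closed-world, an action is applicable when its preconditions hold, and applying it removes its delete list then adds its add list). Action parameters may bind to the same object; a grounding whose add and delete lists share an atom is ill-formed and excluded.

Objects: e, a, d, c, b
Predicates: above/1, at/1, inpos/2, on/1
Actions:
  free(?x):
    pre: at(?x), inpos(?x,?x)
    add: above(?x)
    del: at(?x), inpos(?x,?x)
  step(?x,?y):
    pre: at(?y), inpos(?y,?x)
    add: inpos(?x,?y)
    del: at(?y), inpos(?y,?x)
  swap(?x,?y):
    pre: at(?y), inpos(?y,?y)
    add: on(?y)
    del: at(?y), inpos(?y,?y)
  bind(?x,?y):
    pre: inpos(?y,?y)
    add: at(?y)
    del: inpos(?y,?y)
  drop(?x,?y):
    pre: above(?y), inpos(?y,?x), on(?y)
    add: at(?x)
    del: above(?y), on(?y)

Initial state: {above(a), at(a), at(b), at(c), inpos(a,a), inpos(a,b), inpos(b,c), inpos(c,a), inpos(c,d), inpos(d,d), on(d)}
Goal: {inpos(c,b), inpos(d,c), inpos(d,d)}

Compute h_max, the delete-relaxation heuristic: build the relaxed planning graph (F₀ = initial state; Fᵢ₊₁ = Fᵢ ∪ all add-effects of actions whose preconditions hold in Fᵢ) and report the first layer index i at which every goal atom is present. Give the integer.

1

F0 = init (11 atoms)
F1 = F0 ∪ {at(d), inpos(a,c), inpos(b,a), inpos(c,b), inpos(d,c), on(a)}  (17 atoms)
goal ⊆ F1  ⇒  h_max = 1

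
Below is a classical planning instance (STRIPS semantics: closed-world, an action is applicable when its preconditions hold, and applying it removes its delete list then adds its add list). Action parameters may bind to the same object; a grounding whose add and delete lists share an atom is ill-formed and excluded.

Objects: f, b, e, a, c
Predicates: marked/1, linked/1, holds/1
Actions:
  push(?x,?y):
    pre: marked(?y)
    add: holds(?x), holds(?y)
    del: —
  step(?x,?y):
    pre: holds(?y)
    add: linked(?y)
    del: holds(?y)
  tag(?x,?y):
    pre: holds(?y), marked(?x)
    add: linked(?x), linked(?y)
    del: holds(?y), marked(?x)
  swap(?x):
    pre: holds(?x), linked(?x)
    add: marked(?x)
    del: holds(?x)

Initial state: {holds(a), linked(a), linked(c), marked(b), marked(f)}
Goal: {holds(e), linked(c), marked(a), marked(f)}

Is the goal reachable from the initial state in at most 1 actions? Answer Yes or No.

No

1. push(e,f)  →  {holds(a), holds(e), holds(f), linked(a), linked(c), marked(b), marked(f)}
2. swap(a)  →  {holds(e), holds(f), linked(a), linked(c), marked(a), marked(b), marked(f)}
optimal plan length = 2; 2 > 1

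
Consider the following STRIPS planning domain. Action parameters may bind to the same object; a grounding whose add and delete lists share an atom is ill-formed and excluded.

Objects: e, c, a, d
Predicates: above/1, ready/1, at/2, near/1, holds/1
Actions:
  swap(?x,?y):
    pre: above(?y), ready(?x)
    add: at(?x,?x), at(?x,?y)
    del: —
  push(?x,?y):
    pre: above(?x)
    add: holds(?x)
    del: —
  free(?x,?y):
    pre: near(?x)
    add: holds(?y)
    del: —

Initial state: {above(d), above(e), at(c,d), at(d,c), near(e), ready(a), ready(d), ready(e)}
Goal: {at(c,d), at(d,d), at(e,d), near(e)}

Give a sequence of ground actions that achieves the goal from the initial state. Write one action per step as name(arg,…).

swap(e,d); swap(d,e)

1. swap(e,d)  →  {above(d), above(e), at(c,d), at(d,c), at(e,d), at(e,e), near(e), ready(a), ready(d), ready(e)}
2. swap(d,e)  →  {above(d), above(e), at(c,d), at(d,c), at(d,d), at(d,e), at(e,d), at(e,e), near(e), ready(a), ready(d), ready(e)}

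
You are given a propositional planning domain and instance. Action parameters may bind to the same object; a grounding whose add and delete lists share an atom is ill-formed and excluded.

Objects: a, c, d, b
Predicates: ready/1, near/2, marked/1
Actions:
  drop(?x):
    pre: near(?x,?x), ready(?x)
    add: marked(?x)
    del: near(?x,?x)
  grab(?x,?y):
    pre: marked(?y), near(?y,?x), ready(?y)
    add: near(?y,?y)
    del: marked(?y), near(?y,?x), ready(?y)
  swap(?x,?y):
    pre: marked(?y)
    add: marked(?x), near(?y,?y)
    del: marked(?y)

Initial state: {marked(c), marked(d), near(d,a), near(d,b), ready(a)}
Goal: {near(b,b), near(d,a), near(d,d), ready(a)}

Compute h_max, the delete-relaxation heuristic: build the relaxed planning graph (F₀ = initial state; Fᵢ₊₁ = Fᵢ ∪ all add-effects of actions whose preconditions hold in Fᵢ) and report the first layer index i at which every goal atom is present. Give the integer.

2

F0 = init (5 atoms)
F1 = F0 ∪ {marked(a), marked(b), near(c,c), near(d,d)}  (9 atoms)
F2 = F1 ∪ {near(a,a), near(b,b)}  (11 atoms)
goal ⊆ F2  ⇒  h_max = 2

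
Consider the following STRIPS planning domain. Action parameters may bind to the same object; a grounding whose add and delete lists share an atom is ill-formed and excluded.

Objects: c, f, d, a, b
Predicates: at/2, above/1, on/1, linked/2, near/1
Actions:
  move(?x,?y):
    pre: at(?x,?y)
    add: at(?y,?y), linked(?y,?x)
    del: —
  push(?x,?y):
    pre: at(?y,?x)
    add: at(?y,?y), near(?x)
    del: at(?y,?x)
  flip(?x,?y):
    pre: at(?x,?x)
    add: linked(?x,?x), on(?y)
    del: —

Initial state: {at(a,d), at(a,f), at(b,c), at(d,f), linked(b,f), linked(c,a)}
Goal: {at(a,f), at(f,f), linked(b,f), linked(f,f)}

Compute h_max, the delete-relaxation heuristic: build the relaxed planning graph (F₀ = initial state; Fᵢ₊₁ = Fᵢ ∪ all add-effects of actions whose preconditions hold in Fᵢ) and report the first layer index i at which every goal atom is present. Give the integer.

2

F0 = init (6 atoms)
F1 = F0 ∪ {at(a,a), at(b,b), at(c,c), at(d,d), at(f,f), linked(c,b), linked(d,a), linked(f,a), linked(f,d), near(c), near(d), near(f)}  (18 atoms)
F2 = F1 ∪ {linked(a,a), linked(b,b), linked(c,c), linked(d,d), linked(f,f), on(a), on(b), on(c), on(d), on(f)}  (28 atoms)
goal ⊆ F2  ⇒  h_max = 2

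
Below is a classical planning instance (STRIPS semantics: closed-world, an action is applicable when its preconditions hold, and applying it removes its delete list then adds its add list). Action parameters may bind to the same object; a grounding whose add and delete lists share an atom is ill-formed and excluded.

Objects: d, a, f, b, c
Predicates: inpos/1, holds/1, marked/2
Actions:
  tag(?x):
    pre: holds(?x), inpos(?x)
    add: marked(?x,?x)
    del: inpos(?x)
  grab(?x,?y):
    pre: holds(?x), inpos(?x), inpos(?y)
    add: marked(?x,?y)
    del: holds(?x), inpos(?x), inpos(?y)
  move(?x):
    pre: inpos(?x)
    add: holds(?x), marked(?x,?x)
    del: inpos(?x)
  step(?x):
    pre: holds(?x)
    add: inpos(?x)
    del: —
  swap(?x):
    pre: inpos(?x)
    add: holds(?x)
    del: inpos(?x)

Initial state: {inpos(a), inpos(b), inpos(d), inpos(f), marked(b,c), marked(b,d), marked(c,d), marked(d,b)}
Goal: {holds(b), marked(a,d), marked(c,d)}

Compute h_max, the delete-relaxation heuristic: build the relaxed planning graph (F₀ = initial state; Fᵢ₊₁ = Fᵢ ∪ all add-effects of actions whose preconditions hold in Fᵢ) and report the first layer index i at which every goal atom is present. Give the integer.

2

F0 = init (8 atoms)
F1 = F0 ∪ {holds(a), holds(b), holds(d), holds(f), marked(a,a), marked(b,b), marked(d,d), marked(f,f)}  (16 atoms)
F2 = F1 ∪ {marked(a,b), marked(a,d), marked(a,f), marked(b,a), marked(b,f), marked(d,a), marked(d,f), marked(f,a), marked(f,b), marked(f,d)}  (26 atoms)
goal ⊆ F2  ⇒  h_max = 2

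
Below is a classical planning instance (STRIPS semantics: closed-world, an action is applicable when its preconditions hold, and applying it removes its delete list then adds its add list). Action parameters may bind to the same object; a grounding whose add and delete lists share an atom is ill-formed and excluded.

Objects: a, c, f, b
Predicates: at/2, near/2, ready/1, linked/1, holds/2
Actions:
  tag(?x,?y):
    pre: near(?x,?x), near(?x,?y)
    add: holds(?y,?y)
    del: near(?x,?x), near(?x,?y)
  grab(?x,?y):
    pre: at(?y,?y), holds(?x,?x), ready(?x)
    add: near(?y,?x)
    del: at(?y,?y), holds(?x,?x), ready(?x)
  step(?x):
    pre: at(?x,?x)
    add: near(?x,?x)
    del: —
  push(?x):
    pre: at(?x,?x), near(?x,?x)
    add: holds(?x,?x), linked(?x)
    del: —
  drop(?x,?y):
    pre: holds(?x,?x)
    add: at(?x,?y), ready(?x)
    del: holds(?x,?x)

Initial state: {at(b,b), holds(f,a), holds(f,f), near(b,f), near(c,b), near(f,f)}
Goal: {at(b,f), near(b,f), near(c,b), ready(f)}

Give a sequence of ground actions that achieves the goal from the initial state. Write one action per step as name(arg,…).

step(b); tag(b,b); drop(f,a); drop(b,f)

1. step(b)  →  {at(b,b), holds(f,a), holds(f,f), near(b,b), near(b,f), near(c,b), near(f,f)}
2. tag(b,b)  →  {at(b,b), holds(b,b), holds(f,a), holds(f,f), near(b,f), near(c,b), near(f,f)}
3. drop(f,a)  →  {at(b,b), at(f,a), holds(b,b), holds(f,a), near(b,f), near(c,b), near(f,f), ready(f)}
4. drop(b,f)  →  {at(b,b), at(b,f), at(f,a), holds(f,a), near(b,f), near(c,b), near(f,f), ready(b), ready(f)}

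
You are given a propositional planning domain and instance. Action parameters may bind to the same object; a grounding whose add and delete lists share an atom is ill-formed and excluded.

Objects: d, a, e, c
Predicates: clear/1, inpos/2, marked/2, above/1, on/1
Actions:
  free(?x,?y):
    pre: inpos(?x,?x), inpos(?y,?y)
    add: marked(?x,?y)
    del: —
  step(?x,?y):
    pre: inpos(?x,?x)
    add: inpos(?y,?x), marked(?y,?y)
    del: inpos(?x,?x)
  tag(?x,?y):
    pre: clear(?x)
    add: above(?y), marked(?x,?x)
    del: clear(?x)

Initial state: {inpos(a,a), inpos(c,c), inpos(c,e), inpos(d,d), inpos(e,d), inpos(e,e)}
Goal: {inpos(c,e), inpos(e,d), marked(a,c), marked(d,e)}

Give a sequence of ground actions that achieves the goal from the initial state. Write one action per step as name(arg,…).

free(d,e); free(a,c)

1. free(d,e)  →  {inpos(a,a), inpos(c,c), inpos(c,e), inpos(d,d), inpos(e,d), inpos(e,e), marked(d,e)}
2. free(a,c)  →  {inpos(a,a), inpos(c,c), inpos(c,e), inpos(d,d), inpos(e,d), inpos(e,e), marked(a,c), marked(d,e)}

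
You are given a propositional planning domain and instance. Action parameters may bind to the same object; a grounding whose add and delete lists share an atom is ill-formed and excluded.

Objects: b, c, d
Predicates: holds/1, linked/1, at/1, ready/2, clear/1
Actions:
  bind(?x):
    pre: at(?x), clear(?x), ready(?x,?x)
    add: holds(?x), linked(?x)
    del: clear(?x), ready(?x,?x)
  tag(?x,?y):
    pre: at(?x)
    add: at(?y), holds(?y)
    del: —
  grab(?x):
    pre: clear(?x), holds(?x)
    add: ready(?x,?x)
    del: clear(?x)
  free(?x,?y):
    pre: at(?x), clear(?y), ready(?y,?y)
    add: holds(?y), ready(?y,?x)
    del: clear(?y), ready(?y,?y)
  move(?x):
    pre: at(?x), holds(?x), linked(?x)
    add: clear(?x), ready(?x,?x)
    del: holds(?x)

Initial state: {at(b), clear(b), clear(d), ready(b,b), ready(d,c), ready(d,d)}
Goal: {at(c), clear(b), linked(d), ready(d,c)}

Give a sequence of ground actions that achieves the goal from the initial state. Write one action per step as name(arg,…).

tag(b,c); tag(b,d); bind(d)

1. tag(b,c)  →  {at(b), at(c), clear(b), clear(d), holds(c), ready(b,b), ready(d,c), ready(d,d)}
2. tag(b,d)  →  {at(b), at(c), at(d), clear(b), clear(d), holds(c), holds(d), ready(b,b), ready(d,c), ready(d,d)}
3. bind(d)  →  {at(b), at(c), at(d), clear(b), holds(c), holds(d), linked(d), ready(b,b), ready(d,c)}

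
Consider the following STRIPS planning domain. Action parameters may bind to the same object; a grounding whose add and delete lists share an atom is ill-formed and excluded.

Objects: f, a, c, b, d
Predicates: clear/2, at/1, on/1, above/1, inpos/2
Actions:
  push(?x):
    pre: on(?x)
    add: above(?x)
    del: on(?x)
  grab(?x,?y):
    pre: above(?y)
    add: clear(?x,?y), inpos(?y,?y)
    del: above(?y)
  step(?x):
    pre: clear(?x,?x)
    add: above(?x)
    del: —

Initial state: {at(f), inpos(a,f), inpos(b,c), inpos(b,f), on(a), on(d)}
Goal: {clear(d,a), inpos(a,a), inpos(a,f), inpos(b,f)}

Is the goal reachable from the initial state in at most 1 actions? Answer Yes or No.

No

1. push(a)  →  {above(a), at(f), inpos(a,f), inpos(b,c), inpos(b,f), on(d)}
2. grab(d,a)  →  {at(f), clear(d,a), inpos(a,a), inpos(a,f), inpos(b,c), inpos(b,f), on(d)}
optimal plan length = 2; 2 > 1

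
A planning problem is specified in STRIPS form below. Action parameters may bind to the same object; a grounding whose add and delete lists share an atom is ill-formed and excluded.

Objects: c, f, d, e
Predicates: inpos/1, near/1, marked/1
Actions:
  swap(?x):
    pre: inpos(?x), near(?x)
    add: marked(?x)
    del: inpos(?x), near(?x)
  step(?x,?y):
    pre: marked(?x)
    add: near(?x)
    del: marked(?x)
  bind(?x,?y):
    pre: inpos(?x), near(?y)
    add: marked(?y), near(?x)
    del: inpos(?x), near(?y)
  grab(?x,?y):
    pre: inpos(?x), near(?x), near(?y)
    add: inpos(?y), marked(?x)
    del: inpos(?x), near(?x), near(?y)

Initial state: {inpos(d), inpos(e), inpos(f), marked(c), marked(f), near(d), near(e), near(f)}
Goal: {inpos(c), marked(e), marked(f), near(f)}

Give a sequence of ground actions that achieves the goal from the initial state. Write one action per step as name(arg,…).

step(c,c); grab(e,c)

1. step(c,c)  →  {inpos(d), inpos(e), inpos(f), marked(f), near(c), near(d), near(e), near(f)}
2. grab(e,c)  →  {inpos(c), inpos(d), inpos(f), marked(e), marked(f), near(d), near(f)}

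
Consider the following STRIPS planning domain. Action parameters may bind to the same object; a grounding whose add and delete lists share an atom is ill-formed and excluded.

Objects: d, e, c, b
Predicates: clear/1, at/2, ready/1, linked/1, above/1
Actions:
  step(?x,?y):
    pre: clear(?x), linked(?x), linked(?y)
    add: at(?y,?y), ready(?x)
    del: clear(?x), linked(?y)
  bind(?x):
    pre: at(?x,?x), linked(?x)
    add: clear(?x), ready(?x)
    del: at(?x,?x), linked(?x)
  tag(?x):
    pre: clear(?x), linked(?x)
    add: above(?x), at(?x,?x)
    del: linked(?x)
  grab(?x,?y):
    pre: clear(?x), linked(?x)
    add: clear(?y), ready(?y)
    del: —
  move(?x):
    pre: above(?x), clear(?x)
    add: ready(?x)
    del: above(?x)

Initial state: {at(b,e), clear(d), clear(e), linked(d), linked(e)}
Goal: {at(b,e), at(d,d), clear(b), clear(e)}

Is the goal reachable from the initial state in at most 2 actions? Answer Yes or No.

Yes

1. step(d,d)  →  {at(b,e), at(d,d), clear(e), linked(e), ready(d)}
2. grab(e,b)  →  {at(b,e), at(d,d), clear(b), clear(e), linked(e), ready(b), ready(d)}
optimal plan length = 2; 2 ≤ 2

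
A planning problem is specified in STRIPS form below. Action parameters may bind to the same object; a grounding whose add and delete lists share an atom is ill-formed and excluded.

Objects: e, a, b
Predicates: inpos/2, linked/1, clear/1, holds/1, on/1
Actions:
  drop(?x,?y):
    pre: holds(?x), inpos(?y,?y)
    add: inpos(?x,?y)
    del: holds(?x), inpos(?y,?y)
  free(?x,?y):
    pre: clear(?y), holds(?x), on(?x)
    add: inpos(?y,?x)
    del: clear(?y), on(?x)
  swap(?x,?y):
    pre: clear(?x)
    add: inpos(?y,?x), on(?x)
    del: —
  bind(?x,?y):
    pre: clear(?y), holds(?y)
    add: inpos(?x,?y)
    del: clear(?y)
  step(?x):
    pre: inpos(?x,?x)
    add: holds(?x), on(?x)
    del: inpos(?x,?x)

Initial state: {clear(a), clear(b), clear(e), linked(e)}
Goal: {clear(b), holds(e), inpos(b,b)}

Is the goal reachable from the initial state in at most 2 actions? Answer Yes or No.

No

1. swap(e,e)  →  {clear(a), clear(b), clear(e), inpos(e,e), linked(e), on(e)}
2. swap(b,b)  →  {clear(a), clear(b), clear(e), inpos(b,b), inpos(e,e), linked(e), on(b), on(e)}
3. step(e)  →  {clear(a), clear(b), clear(e), holds(e), inpos(b,b), linked(e), on(b), on(e)}
optimal plan length = 3; 3 > 2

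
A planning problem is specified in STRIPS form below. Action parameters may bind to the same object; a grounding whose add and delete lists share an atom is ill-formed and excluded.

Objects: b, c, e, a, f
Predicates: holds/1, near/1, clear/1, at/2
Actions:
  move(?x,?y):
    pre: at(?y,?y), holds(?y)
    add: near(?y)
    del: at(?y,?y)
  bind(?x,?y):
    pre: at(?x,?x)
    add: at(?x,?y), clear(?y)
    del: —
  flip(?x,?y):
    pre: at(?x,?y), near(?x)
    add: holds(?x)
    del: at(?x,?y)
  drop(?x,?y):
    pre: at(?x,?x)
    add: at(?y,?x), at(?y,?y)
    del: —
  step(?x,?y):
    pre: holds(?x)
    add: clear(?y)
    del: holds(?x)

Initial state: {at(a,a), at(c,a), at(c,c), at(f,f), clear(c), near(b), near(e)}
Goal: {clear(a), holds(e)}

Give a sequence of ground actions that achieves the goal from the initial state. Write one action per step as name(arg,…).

bind(c,a); drop(c,e); flip(e,c)

1. bind(c,a)  →  {at(a,a), at(c,a), at(c,c), at(f,f), clear(a), clear(c), near(b), near(e)}
2. drop(c,e)  →  {at(a,a), at(c,a), at(c,c), at(e,c), at(e,e), at(f,f), clear(a), clear(c), near(b), near(e)}
3. flip(e,c)  →  {at(a,a), at(c,a), at(c,c), at(e,e), at(f,f), clear(a), clear(c), holds(e), near(b), near(e)}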